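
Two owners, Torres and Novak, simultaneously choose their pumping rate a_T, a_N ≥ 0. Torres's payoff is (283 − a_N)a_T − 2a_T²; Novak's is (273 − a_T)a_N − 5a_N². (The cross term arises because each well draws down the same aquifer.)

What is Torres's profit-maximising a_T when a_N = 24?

64.75

Expanding Torres's payoff: 283a_T − a_Na_T − 2a_T².
∂π/∂a_T = 283 − a_N − 4a_T = 0, so a_T = 70.75 − 0.25a_N.
At a_N = 24: a_T = 70.75 − 0.25·24 = 64.75.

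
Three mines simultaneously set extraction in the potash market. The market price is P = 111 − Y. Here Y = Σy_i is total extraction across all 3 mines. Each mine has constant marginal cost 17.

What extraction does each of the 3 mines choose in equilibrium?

23.5

A representative mine's profit is π_i = y_i(111 − Y) − 17y_i, with Y = y_i + Σ_{j≠i} y_j.
First-order condition: 94 − 2y_i − Σ_{j≠i} y_j = 0.
In a symmetric equilibrium every mine chooses the same y, so Σ_{j≠i} y_j = 2y. The condition becomes 94 − 4y = 0, giving y = 94/4 = 23.5.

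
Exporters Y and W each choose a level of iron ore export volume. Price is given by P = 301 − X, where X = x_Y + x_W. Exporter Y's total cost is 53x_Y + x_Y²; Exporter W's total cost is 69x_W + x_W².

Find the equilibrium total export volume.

Exporter Y's profit: π = x_Y(301 − (x_Y + x_W)) − 53x_Y − x_Y².
∂π/∂x_Y = 248 − 4x_Y − x_W = 0, so x_Y = 62 − 0.25x_W.
By the same steps for W: x_W = 58 − 0.25x_Y.
Plugging x_W into Y's best response: x_Y = 62 − 0.25(58 − 0.25x_Y) ⇒ 0.9375x_Y = 47.5, so x_Y = 152/3.
Then x_W = 58 − 0.25·(152/3) = 136/3.
Total export volume: 152/3 + 136/3 = 96.

96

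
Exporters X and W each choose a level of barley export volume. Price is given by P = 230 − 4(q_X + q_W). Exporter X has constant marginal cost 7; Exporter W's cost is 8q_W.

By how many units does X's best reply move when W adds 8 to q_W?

Exporter X's profit: π = q_X(230 − 4(q_X + q_W)) − 7q_X.
∂π/∂q_X = 223 − 8q_X − 4q_W = 0, so q_X = 27.875 − 0.5q_W.
The reaction-function slope is −0.5, so an 8-unit rise in q_W moves q_X by −0.5 × 8 = −4. X's best response falls — the actions are strategic substitutes.

-4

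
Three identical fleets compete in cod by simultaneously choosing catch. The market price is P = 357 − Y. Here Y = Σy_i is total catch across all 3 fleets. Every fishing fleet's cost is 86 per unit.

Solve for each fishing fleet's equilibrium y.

67.75

A representative fishing fleet's profit is π_i = y_i(357 − Y) − 86y_i, with Y = y_i + Σ_{j≠i} y_j.
First-order condition: 271 − 2y_i − Σ_{j≠i} y_j = 0.
Imposing symmetry (y_j = y for all j) turns Σ_{j≠i} y_j into 2y, so 271 = 4y and y = 67.75.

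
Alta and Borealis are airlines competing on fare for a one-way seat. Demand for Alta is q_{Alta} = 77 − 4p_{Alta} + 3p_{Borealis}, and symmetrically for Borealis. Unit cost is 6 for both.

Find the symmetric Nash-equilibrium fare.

Alta's profit: π = (p_{Alta} − 6)(77 − 4p_{Alta} + 3p_{Borealis}).
∂π/∂p_{Alta} = 101 − 8p_{Alta} + 3p_{Borealis} = 0 ⇒ p_{Alta} = 12.625 + 0.375p_{Borealis}.
Setting p_{Alta} = p_{Borealis} in the reaction function: p_{Alta} = 12.625 + 0.375p_{Alta}, so p_{Alta} = 12.625 / 0.625 = 20.2.

20.2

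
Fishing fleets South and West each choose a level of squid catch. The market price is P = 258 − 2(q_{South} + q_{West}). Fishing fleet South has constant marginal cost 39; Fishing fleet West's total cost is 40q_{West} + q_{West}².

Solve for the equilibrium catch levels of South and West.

43.9, 21.7

Fishing fleet South's profit: π = q_{South}(258 − 2(q_{South} + q_{West})) − 39q_{South}.
∂π/∂q_{South} = 219 − 4q_{South} − 2q_{West} = 0, so q_{South} = 54.75 − 0.5q_{West}.
For West: ∂π/∂q_{West} = 218 − 6q_{West} − 2q_{South} = 0 ⇒ q_{West} = 109/3 − (1/3)q_{South}.
Plugging q_{West} into South's best response: q_{South} = 54.75 − 0.5(109/3 − (1/3)q_{South}) ⇒ (5/6)q_{South} = 439/12, so q_{South} = 43.9.
Then q_{West} = 109/3 − (1/3)·43.9 = 21.7.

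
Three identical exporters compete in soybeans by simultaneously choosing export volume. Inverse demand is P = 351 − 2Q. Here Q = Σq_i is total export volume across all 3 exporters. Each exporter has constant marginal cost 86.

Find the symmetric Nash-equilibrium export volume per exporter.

A representative exporter's profit is π_i = q_i(351 − 2Q) − 86q_i, with Q = q_i + Σ_{j≠i} q_j.
First-order condition: 265 − 4q_i − 2Σ_{j≠i} q_j = 0.
Imposing symmetry (q_j = q for all j) turns Σ_{j≠i} q_j into 2q, so 265 = 8q and q = 33.125.

33.125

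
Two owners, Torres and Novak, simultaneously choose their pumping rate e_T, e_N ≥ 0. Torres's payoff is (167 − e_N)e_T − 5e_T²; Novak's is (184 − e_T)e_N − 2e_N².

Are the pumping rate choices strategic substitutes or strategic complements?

strategic substitutes

Expanding Torres's payoff: 167e_T − e_Ne_T − 5e_T².
∂π/∂e_T = 167 − e_N − 10e_T = 0, so e_T = 16.7 − 0.1e_N.
The best-response slope de_T/de_N = −0.1 < 0: the reaction function is downward-sloping, so the choices are strategic substitutes.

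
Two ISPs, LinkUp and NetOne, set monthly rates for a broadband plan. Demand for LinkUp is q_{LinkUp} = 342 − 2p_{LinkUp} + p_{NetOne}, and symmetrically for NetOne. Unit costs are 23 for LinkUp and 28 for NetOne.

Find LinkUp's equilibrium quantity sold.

LinkUp's profit: π = (p_{LinkUp} − 23)(342 − 2p_{LinkUp} + p_{NetOne}).
∂π/∂p_{LinkUp} = 388 − 4p_{LinkUp} + p_{NetOne} = 0 ⇒ p_{LinkUp} = 97 + 0.25p_{NetOne}.
Similarly p_{NetOne} = 99.5 + 0.25p_{LinkUp}.
Substituting the second reaction function into the first: p_{LinkUp} = 97 + 0.25(99.5 + 0.25p_{LinkUp}), which gives 0.9375p_{LinkUp} = 121.875 ⇒ p_{LinkUp} = 130.
Then p_{NetOne} = 99.5 + 0.25·130 = 132.
q_{LinkUp} = 342 − 2·130 + 132 = 214.

214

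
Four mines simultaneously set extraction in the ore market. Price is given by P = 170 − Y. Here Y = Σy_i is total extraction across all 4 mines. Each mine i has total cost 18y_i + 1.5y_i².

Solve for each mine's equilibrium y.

19

A representative mine's profit is π_i = y_i(170 − Y) − 18y_i − 1.5y_i², with Y = y_i + Σ_{j≠i} y_j.
First-order condition: 152 − 5y_i − Σ_{j≠i} y_j = 0.
In a symmetric equilibrium every mine chooses the same y, so Σ_{j≠i} y_j = 3y. The condition becomes 152 − 8y = 0, giving y = 152/8 = 19.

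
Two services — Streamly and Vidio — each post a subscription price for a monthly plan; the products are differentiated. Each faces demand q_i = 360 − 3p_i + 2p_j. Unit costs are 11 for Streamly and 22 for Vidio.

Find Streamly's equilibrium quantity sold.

267.9375

Streamly's profit: π = (p_{Streamly} − 11)(360 − 3p_{Streamly} + 2p_{Vidio}).
∂π/∂p_{Streamly} = 393 − 6p_{Streamly} + 2p_{Vidio} = 0 ⇒ p_{Streamly} = 65.5 + (1/3)p_{Vidio}.
Similarly p_{Vidio} = 71 + (1/3)p_{Streamly}.
Substituting the second reaction function into the first: p_{Streamly} = 65.5 + (1/3)(71 + (1/3)p_{Streamly}), which gives (8/9)p_{Streamly} = 535/6 ⇒ p_{Streamly} = 100.3125.
Then p_{Vidio} = 71 + (1/3)·100.3125 = 104.4375.
q_{Streamly} = 360 − 3·100.3125 + 2·104.4375 = 267.9375.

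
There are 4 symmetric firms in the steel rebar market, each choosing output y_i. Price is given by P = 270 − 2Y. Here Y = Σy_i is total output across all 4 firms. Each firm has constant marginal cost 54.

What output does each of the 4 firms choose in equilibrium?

A representative firm's profit is π_i = y_i(270 − 2Y) − 54y_i, with Y = y_i + Σ_{j≠i} y_j.
First-order condition: 216 − 4y_i − 2Σ_{j≠i} y_j = 0.
In a symmetric equilibrium every firm chooses the same y, so Σ_{j≠i} y_j = 3y. The condition becomes 216 − 10y = 0, giving y = 216/10 = 21.6.

21.6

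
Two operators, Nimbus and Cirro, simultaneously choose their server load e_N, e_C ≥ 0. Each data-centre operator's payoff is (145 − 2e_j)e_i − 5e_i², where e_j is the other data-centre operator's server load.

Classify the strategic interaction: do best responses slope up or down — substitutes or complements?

Nimbus's payoff is (145 − 2e_C)e_N − 5e_N².
∂π/∂e_N = 145 − 2e_C − 10e_N = 0, so e_N = 14.5 − 0.2e_C.
The best-response slope de_N/de_C = −0.2 < 0: the reaction function is downward-sloping, so the choices are strategic substitutes.

strategic substitutes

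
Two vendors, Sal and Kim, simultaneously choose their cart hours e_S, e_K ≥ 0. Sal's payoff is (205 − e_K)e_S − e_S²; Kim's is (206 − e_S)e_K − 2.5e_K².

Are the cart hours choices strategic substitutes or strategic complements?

Expanding Sal's payoff: 205e_S − e_Ke_S − e_S².
∂π/∂e_S = 205 − e_K − 2e_S = 0, so e_S = 102.5 − 0.5e_K.
The best-response slope de_S/de_K = −0.5 < 0: the reaction function is downward-sloping, so the choices are strategic substitutes.

strategic substitutes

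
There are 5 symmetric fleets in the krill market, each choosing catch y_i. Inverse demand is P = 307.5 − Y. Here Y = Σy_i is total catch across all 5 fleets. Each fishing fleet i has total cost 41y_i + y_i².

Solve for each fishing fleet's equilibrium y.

33.3125

A representative fishing fleet's profit is π_i = y_i(307.5 − Y) − 41y_i − y_i², with Y = y_i + Σ_{j≠i} y_j.
First-order condition: 266.5 − 4y_i − Σ_{j≠i} y_j = 0.
With identical fishing fleets, set every y_j = y: then 266.5 − 4y − 4y = 0, i.e. y = 266.5/8 = 33.3125.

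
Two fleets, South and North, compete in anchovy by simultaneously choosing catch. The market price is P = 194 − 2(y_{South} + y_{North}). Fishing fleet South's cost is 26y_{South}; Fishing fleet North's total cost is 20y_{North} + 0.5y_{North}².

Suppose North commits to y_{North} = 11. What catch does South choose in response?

36.5

Fishing fleet South's profit: π = y_{South}(194 − 2(y_{South} + y_{North})) − 26y_{South}.
∂π/∂y_{South} = 168 − 4y_{South} − 2y_{North} = 0, so y_{South} = 42 − 0.5y_{North}.
At y_{North} = 11: y_{South} = 42 − 0.5·11 = 36.5.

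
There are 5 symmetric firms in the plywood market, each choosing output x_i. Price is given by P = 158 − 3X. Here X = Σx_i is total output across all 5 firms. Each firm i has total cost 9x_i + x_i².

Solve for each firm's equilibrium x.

A representative firm's profit is π_i = x_i(158 − 3X) − 9x_i − x_i², with X = x_i + Σ_{j≠i} x_j.
First-order condition: 149 − 8x_i − 3Σ_{j≠i} x_j = 0.
With identical firms, set every x_j = x: then 149 − 8x − 12x = 0, i.e. x = 149/20 = 7.45.

7.45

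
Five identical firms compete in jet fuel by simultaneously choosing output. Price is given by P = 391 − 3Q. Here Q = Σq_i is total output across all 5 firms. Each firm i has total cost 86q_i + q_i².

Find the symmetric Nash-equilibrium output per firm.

A representative firm's profit is π_i = q_i(391 − 3Q) − 86q_i − q_i², with Q = q_i + Σ_{j≠i} q_j.
First-order condition: 305 − 8q_i − 3Σ_{j≠i} q_j = 0.
With identical firms, set every q_j = q: then 305 − 8q − 12q = 0, i.e. q = 305/20 = 15.25.

15.25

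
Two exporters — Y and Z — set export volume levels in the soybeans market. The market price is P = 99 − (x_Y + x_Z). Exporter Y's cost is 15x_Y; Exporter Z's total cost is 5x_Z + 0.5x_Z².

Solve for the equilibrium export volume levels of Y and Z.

31.6, 20.8

Exporter Y's profit: π = x_Y(99 − (x_Y + x_Z)) − 15x_Y.
∂π/∂x_Y = 84 − 2x_Y − x_Z = 0, so x_Y = 42 − 0.5x_Z.
For Z: ∂π/∂x_Z = 94 − 3x_Z − x_Y = 0 ⇒ x_Z = 94/3 − (1/3)x_Y.
Substituting the second reaction function into the first: x_Y = 42 − 0.5(94/3 − (1/3)x_Y), which gives (5/6)x_Y = 79/3 ⇒ x_Y = 31.6.
Then x_Z = 94/3 − (1/3)·31.6 = 20.8.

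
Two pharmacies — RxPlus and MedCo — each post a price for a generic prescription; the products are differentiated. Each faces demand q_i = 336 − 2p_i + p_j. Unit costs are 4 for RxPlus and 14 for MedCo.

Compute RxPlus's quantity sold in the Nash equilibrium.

224

RxPlus's profit: π = (p_{RxPlus} − 4)(336 − 2p_{RxPlus} + p_{MedCo}).
∂π/∂p_{RxPlus} = 344 − 4p_{RxPlus} + p_{MedCo} = 0 ⇒ p_{RxPlus} = 86 + 0.25p_{MedCo}.
Similarly p_{MedCo} = 91 + 0.25p_{RxPlus}.
Substituting the second reaction function into the first: p_{RxPlus} = 86 + 0.25(91 + 0.25p_{RxPlus}), which gives 0.9375p_{RxPlus} = 108.75 ⇒ p_{RxPlus} = 116.
Then p_{MedCo} = 91 + 0.25·116 = 120.
q_{RxPlus} = 336 − 2·116 + 120 = 224.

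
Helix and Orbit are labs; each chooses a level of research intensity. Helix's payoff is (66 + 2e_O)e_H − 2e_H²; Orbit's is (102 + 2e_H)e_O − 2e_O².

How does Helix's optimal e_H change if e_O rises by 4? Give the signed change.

Expanding Helix's payoff: 66e_H + 2e_Oe_H − 2e_H².
∂π/∂e_H = 66 + 2e_O − 4e_H = 0, so e_H = 16.5 + 0.5e_O.
The reaction-function slope is 0.5, so a 4-unit rise in e_O moves e_H by 0.5 × 4 = 2. Helix's best response rises — the actions are strategic complements.

2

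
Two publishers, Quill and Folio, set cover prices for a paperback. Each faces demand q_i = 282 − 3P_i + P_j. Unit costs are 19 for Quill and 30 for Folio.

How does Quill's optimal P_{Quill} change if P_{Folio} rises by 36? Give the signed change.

Quill's profit: π = (P_{Quill} − 19)(282 − 3P_{Quill} + P_{Folio}).
∂π/∂P_{Quill} = 339 − 6P_{Quill} + P_{Folio} = 0 ⇒ P_{Quill} = 56.5 + (1/6)P_{Folio}.
The reaction-function slope is 1/6, so a 36-unit rise in P_{Folio} moves P_{Quill} by 1/6 × 36 = 6. Quill's best response rises — the actions are strategic complements.

6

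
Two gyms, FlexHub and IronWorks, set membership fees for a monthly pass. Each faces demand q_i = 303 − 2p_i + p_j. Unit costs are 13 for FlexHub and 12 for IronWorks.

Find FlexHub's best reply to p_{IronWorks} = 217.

FlexHub's profit: π = (p_{FlexHub} − 13)(303 − 2p_{FlexHub} + p_{IronWorks}).
∂π/∂p_{FlexHub} = 329 − 4p_{FlexHub} + p_{IronWorks} = 0 ⇒ p_{FlexHub} = 82.25 + 0.25p_{IronWorks}.
At p_{IronWorks} = 217: p_{FlexHub} = 82.25 + 0.25·217 = 136.5.

136.5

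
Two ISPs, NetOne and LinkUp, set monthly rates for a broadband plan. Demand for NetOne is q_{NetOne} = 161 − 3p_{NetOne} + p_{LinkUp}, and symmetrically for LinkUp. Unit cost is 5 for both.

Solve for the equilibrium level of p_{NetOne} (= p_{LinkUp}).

35.2

NetOne's profit: π = (p_{NetOne} − 5)(161 − 3p_{NetOne} + p_{LinkUp}).
∂π/∂p_{NetOne} = 176 − 6p_{NetOne} + p_{LinkUp} = 0 ⇒ p_{NetOne} = 88/3 + (1/6)p_{LinkUp}.
The game is symmetric, so in equilibrium p_{LinkUp} = p_{NetOne}: the reaction function gives (5/6)p_{NetOne} = 88/3, hence p_{NetOne} = 35.2.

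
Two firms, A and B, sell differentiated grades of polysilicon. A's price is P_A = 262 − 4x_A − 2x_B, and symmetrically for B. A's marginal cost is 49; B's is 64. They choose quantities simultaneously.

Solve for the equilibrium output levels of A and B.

21.8, 19.3

Firm A's profit: π = x_A(262 − 4x_A − 2x_B) − 49x_A.
∂π/∂x_A = 213 − 8x_A − 2x_B = 0 ⇒ x_A = 26.625 − 0.25x_B.
Similarly x_B = 24.75 − 0.25x_A.
Substituting the second reaction function into the first: x_A = 26.625 − 0.25(24.75 − 0.25x_A), which gives 0.9375x_A = 20.4375 ⇒ x_A = 21.8.
Then x_B = 24.75 − 0.25·21.8 = 19.3.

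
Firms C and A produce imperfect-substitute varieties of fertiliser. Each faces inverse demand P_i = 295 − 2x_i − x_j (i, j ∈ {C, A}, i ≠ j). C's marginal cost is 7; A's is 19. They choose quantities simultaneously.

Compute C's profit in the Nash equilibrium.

Firm C's profit: π = x_C(295 − 2x_C − x_A) − 7x_C.
∂π/∂x_C = 288 − 4x_C − x_A = 0 ⇒ x_C = 72 − 0.25x_A.
Similarly x_A = 69 − 0.25x_C.
Substituting the second reaction function into the first: x_C = 72 − 0.25(69 − 0.25x_C), which gives 0.9375x_C = 54.75 ⇒ x_C = 58.4.
Then x_A = 69 − 0.25·58.4 = 54.4.
P_C = 295 − 2·58.4 − 54.4 = 123.8.
Profit = (123.8 − 7)·58.4 = 6821.12.

6821.12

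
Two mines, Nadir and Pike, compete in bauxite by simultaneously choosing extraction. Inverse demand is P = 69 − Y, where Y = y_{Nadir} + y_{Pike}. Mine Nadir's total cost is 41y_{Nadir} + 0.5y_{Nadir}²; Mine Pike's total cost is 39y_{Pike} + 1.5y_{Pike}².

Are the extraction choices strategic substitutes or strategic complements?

strategic substitutes

Mine Nadir's profit: π = y_{Nadir}(69 − (y_{Nadir} + y_{Pike})) − 41y_{Nadir} − 0.5y_{Nadir}².
∂π/∂y_{Nadir} = 28 − 3y_{Nadir} − y_{Pike} = 0, so y_{Nadir} = 28/3 − (1/3)y_{Pike}.
The best-response slope dy_{Nadir}/dy_{Pike} = −1/3 < 0: the reaction function is downward-sloping, so the choices are strategic substitutes.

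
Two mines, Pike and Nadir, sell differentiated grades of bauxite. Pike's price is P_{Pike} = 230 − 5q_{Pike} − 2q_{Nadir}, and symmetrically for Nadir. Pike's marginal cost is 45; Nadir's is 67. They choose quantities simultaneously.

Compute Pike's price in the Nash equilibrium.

124.375

Mine Pike's profit: π = q_{Pike}(230 − 5q_{Pike} − 2q_{Nadir}) − 45q_{Pike}.
∂π/∂q_{Pike} = 185 − 10q_{Pike} − 2q_{Nadir} = 0 ⇒ q_{Pike} = 18.5 − 0.2q_{Nadir}.
Similarly q_{Nadir} = 16.3 − 0.2q_{Pike}.
Substituting the second reaction function into the first: q_{Pike} = 18.5 − 0.2(16.3 − 0.2q_{Pike}), which gives 0.96q_{Pike} = 15.24 ⇒ q_{Pike} = 15.875.
Then q_{Nadir} = 16.3 − 0.2·15.875 = 13.125.
P_{Pike} = 230 − 5·15.875 − 2·13.125 = 124.375.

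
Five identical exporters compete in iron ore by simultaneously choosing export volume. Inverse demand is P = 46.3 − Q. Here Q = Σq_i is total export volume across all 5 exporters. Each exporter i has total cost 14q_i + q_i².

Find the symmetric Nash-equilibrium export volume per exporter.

4.0375

A representative exporter's profit is π_i = q_i(46.3 − Q) − 14q_i − q_i², with Q = q_i + Σ_{j≠i} q_j.
First-order condition: 32.3 − 4q_i − Σ_{j≠i} q_j = 0.
Imposing symmetry (q_j = q for all j) turns Σ_{j≠i} q_j into 4q, so 32.3 = 8q and q = 4.0375.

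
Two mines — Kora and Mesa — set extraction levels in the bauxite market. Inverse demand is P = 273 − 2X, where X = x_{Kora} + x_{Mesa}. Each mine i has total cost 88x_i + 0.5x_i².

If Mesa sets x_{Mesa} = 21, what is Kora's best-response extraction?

28.6

Mine Kora's profit: π = x_{Kora}(273 − 2(x_{Kora} + x_{Mesa})) − 88x_{Kora} − 0.5x_{Kora}².
∂π/∂x_{Kora} = 185 − 5x_{Kora} − 2x_{Mesa} = 0, so x_{Kora} = 37 − 0.4x_{Mesa}.
At x_{Mesa} = 21: x_{Kora} = 37 − 0.4·21 = 28.6.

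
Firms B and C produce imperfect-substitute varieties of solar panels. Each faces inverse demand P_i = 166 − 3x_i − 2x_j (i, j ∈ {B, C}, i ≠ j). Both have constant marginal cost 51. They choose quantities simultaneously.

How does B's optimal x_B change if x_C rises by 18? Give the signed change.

-6

Firm B's profit: π = x_B(166 − 3x_B − 2x_C) − 51x_B.
∂π/∂x_B = 115 − 6x_B − 2x_C = 0 ⇒ x_B = 115/6 − (1/3)x_C.
The reaction-function slope is −1/3, so an 18-unit rise in x_C moves x_B by −1/3 × 18 = −6. B's best response falls — the actions are strategic substitutes.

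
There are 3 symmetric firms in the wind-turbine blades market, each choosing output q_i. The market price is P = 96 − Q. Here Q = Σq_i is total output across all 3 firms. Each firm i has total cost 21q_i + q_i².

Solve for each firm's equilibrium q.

12.5

A representative firm's profit is π_i = q_i(96 − Q) − 21q_i − q_i², with Q = q_i + Σ_{j≠i} q_j.
First-order condition: 75 − 4q_i − Σ_{j≠i} q_j = 0.
With identical firms, set every q_j = q: then 75 − 4q − 2q = 0, i.e. q = 75/6 = 12.5.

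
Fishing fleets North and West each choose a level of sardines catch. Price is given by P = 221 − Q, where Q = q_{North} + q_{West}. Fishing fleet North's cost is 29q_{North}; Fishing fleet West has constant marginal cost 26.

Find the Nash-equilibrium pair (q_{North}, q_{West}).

Fishing fleet North's profit: π = q_{North}(221 − (q_{North} + q_{West})) − 29q_{North}.
∂π/∂q_{North} = 192 − 2q_{North} − q_{West} = 0, so q_{North} = 96 − 0.5q_{West}.
By the same steps for West: q_{West} = 97.5 − 0.5q_{North}.
Substituting the second reaction function into the first: q_{North} = 96 − 0.5(97.5 − 0.5q_{North}), which gives 0.75q_{North} = 47.25 ⇒ q_{North} = 63.
Then q_{West} = 97.5 − 0.5·63 = 66.

63, 66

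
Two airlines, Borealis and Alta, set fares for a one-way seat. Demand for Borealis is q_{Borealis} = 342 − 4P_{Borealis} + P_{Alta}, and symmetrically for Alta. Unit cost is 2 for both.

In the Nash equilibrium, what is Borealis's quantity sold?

Borealis's profit: π = (P_{Borealis} − 2)(342 − 4P_{Borealis} + P_{Alta}).
∂π/∂P_{Borealis} = 350 − 8P_{Borealis} + P_{Alta} = 0 ⇒ P_{Borealis} = 43.75 + 0.125P_{Alta}.
By symmetry P_{Alta} = P_{Borealis}; substituting into the reaction function, 0.875P_{Borealis} = 43.75 and P_{Borealis} = 50.
q_{Borealis} = 342 − 4·50 + 50 = 192.

192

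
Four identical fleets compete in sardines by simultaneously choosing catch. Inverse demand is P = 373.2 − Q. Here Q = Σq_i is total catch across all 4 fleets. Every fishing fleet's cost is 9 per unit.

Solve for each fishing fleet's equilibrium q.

A representative fishing fleet's profit is π_i = q_i(373.2 − Q) − 9q_i, with Q = q_i + Σ_{j≠i} q_j.
First-order condition: 364.2 − 2q_i − Σ_{j≠i} q_j = 0.
In a symmetric equilibrium every fishing fleet chooses the same q, so Σ_{j≠i} q_j = 3q. The condition becomes 364.2 − 5q = 0, giving q = 364.2/5 = 72.84.

72.84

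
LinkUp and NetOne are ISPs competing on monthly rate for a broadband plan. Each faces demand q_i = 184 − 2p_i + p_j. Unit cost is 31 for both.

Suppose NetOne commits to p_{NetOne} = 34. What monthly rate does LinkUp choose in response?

LinkUp's profit: π = (p_{LinkUp} − 31)(184 − 2p_{LinkUp} + p_{NetOne}).
∂π/∂p_{LinkUp} = 246 − 4p_{LinkUp} + p_{NetOne} = 0 ⇒ p_{LinkUp} = 61.5 + 0.25p_{NetOne}.
At p_{NetOne} = 34: p_{LinkUp} = 61.5 + 0.25·34 = 70.

70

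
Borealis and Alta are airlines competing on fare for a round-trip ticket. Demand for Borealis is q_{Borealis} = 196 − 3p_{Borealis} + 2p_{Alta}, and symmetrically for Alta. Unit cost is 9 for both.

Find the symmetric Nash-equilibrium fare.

Borealis's profit: π = (p_{Borealis} − 9)(196 − 3p_{Borealis} + 2p_{Alta}).
∂π/∂p_{Borealis} = 223 − 6p_{Borealis} + 2p_{Alta} = 0 ⇒ p_{Borealis} = 223/6 + (1/3)p_{Alta}.
By symmetry p_{Alta} = p_{Borealis}; substituting into the reaction function, (2/3)p_{Borealis} = 223/6 and p_{Borealis} = 55.75.

55.75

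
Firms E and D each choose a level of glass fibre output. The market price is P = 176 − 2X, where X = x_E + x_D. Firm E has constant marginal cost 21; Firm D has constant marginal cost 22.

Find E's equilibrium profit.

1352

Firm E's profit: π = x_E(176 − 2(x_E + x_D)) − 21x_E.
∂π/∂x_E = 155 − 4x_E − 2x_D = 0, so x_E = 38.75 − 0.5x_D.
By the same steps for D: x_D = 38.5 − 0.5x_E.
Solving the two reaction functions simultaneously: (1 − (−0.5)(−0.5))x_E = 38.75 − 0.5·38.5, so 0.75x_E = 19.5 and x_E = 26.
Then x_D = 38.5 − 0.5·26 = 25.5.
Price P = 176 − 2·51.5 = 73.
E's profit: (73 − 21)·26 = 1352.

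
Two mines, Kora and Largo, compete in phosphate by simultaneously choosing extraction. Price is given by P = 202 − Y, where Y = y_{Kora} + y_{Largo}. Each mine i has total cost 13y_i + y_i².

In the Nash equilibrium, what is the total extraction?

75.6

Mine Kora's profit: π = y_{Kora}(202 − (y_{Kora} + y_{Largo})) − 13y_{Kora} − y_{Kora}².
∂π/∂y_{Kora} = 189 − 4y_{Kora} − y_{Largo} = 0, so y_{Kora} = 47.25 − 0.25y_{Largo}.
The game is symmetric, so in equilibrium y_{Largo} = y_{Kora}: the reaction function gives 1.25y_{Kora} = 47.25, hence y_{Kora} = 37.8.
Total extraction: 37.8 + 37.8 = 75.6.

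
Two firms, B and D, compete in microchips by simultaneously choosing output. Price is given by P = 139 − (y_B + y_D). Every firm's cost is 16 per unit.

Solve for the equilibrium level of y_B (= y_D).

Firm B's profit: π = y_B(139 − (y_B + y_D)) − 16y_B.
∂π/∂y_B = 123 − 2y_B − y_D = 0, so y_B = 61.5 − 0.5y_D.
Setting y_B = y_D in the reaction function: y_B = 61.5 − 0.5y_B, so y_B = 61.5 / 1.5 = 41.

41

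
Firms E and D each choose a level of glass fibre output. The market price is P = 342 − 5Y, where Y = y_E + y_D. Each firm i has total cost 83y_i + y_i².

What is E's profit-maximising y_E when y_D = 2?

Firm E's profit: π = y_E(342 − 5(y_E + y_D)) − 83y_E − y_E².
∂π/∂y_E = 259 − 12y_E − 5y_D = 0, so y_E = 259/12 − (5/12)y_D.
At y_D = 2: y_E = 259/12 − (5/12)·2 = 20.75.

20.75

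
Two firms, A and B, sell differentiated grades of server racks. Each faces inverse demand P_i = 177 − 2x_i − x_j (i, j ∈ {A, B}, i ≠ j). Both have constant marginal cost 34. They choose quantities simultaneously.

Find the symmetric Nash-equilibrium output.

28.6

Firm A's profit: π = x_A(177 − 2x_A − x_B) − 34x_A.
∂π/∂x_A = 143 − 4x_A − x_B = 0 ⇒ x_A = 35.75 − 0.25x_B.
The game is symmetric, so in equilibrium x_B = x_A: the reaction function gives 1.25x_A = 35.75, hence x_A = 28.6.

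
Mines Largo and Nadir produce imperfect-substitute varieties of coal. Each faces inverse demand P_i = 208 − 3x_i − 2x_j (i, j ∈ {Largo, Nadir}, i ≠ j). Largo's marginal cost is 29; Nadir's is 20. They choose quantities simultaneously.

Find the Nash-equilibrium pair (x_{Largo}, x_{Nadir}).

Mine Largo's profit: π = x_{Largo}(208 − 3x_{Largo} − 2x_{Nadir}) − 29x_{Largo}.
∂π/∂x_{Largo} = 179 − 6x_{Largo} − 2x_{Nadir} = 0 ⇒ x_{Largo} = 179/6 − (1/3)x_{Nadir}.
Similarly x_{Nadir} = 94/3 − (1/3)x_{Largo}.
Plugging x_{Nadir} into Largo's best response: x_{Largo} = 179/6 − (1/3)(94/3 − (1/3)x_{Largo}) ⇒ (8/9)x_{Largo} = 349/18, so x_{Largo} = 21.8125.
Then x_{Nadir} = 94/3 − (1/3)·21.8125 = 24.0625.

21.8125, 24.0625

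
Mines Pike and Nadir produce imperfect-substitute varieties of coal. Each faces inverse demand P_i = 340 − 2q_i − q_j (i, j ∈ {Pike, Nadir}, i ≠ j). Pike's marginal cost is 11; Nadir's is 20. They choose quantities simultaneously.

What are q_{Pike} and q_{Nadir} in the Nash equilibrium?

66.4, 63.4

Mine Pike's profit: π = q_{Pike}(340 − 2q_{Pike} − q_{Nadir}) − 11q_{Pike}.
∂π/∂q_{Pike} = 329 − 4q_{Pike} − q_{Nadir} = 0 ⇒ q_{Pike} = 82.25 − 0.25q_{Nadir}.
Similarly q_{Nadir} = 80 − 0.25q_{Pike}.
Plugging q_{Nadir} into Pike's best response: q_{Pike} = 82.25 − 0.25(80 − 0.25q_{Pike}) ⇒ 0.9375q_{Pike} = 62.25, so q_{Pike} = 66.4.
Then q_{Nadir} = 80 − 0.25·66.4 = 63.4.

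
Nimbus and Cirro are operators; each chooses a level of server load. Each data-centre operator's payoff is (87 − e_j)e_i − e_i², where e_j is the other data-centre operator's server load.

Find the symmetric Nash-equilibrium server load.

29

Nimbus's payoff is (87 − e_C)e_N − e_N².
∂π/∂e_N = 87 − e_C − 2e_N = 0, so e_N = 43.5 − 0.5e_C.
The game is symmetric, so in equilibrium e_C = e_N: the reaction function gives 1.5e_N = 43.5, hence e_N = 29.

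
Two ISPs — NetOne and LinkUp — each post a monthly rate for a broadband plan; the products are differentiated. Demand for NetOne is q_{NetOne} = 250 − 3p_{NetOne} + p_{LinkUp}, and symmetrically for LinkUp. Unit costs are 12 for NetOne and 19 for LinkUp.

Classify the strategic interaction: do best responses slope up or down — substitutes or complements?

NetOne's profit: π = (p_{NetOne} − 12)(250 − 3p_{NetOne} + p_{LinkUp}).
∂π/∂p_{NetOne} = 286 − 6p_{NetOne} + p_{LinkUp} = 0 ⇒ p_{NetOne} = 143/3 + (1/6)p_{LinkUp}.
The best-response slope dp_{NetOne}/dp_{LinkUp} = 1/6 > 0: the reaction function is upward-sloping, so the choices are strategic complements.

strategic complements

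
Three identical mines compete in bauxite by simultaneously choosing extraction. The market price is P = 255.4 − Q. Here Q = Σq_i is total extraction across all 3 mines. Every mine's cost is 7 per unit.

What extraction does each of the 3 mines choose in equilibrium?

62.1

A representative mine's profit is π_i = q_i(255.4 − Q) − 7q_i, with Q = q_i + Σ_{j≠i} q_j.
First-order condition: 248.4 − 2q_i − Σ_{j≠i} q_j = 0.
In a symmetric equilibrium every mine chooses the same q, so Σ_{j≠i} q_j = 2q. The condition becomes 248.4 − 4q = 0, giving q = 248.4/4 = 62.1.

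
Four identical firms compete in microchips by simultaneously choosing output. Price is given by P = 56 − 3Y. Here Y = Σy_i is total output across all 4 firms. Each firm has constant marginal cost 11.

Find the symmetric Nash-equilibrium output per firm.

A representative firm's profit is π_i = y_i(56 − 3Y) − 11y_i, with Y = y_i + Σ_{j≠i} y_j.
First-order condition: 45 − 6y_i − 3Σ_{j≠i} y_j = 0.
With identical firms, set every y_j = y: then 45 − 6y − 9y = 0, i.e. y = 45/15 = 3.

3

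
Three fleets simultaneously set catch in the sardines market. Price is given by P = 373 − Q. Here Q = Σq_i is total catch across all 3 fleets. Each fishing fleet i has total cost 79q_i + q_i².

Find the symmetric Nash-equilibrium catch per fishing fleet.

A representative fishing fleet's profit is π_i = q_i(373 − Q) − 79q_i − q_i², with Q = q_i + Σ_{j≠i} q_j.
First-order condition: 294 − 4q_i − Σ_{j≠i} q_j = 0.
With identical fishing fleets, set every q_j = q: then 294 − 4q − 2q = 0, i.e. q = 294/6 = 49.

49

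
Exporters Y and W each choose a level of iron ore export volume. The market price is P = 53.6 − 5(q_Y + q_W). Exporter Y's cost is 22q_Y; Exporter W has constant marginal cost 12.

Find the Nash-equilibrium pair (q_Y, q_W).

1.44, 3.44

Exporter Y's profit: π = q_Y(53.6 − 5(q_Y + q_W)) − 22q_Y.
∂π/∂q_Y = 31.6 − 10q_Y − 5q_W = 0, so q_Y = 3.16 − 0.5q_W.
By the same steps for W: q_W = 4.16 − 0.5q_Y.
Plugging q_W into Y's best response: q_Y = 3.16 − 0.5(4.16 − 0.5q_Y) ⇒ 0.75q_Y = 1.08, so q_Y = 1.44.
Then q_W = 4.16 − 0.5·1.44 = 3.44.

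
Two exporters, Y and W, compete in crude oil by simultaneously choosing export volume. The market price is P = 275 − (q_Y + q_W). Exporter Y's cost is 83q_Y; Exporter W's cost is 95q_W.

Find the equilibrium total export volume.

Exporter Y's profit: π = q_Y(275 − (q_Y + q_W)) − 83q_Y.
∂π/∂q_Y = 192 − 2q_Y − q_W = 0, so q_Y = 96 − 0.5q_W.
By the same steps for W: q_W = 90 − 0.5q_Y.
Solving the two reaction functions simultaneously: (1 − (−0.5)(−0.5))q_Y = 96 − 0.5·90, so 0.75q_Y = 51 and q_Y = 68.
Then q_W = 90 − 0.5·68 = 56.
Total export volume: 68 + 56 = 124.

124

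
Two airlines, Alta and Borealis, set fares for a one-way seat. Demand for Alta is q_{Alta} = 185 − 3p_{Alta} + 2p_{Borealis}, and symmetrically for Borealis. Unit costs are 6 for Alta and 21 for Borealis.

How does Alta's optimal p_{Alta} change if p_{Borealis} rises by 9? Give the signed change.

Alta's profit: π = (p_{Alta} − 6)(185 − 3p_{Alta} + 2p_{Borealis}).
∂π/∂p_{Alta} = 203 − 6p_{Alta} + 2p_{Borealis} = 0 ⇒ p_{Alta} = 203/6 + (1/3)p_{Borealis}.
The reaction-function slope is 1/3, so a 9-unit rise in p_{Borealis} moves p_{Alta} by 1/3 × 9 = 3. Alta's best response rises — the actions are strategic complements.

3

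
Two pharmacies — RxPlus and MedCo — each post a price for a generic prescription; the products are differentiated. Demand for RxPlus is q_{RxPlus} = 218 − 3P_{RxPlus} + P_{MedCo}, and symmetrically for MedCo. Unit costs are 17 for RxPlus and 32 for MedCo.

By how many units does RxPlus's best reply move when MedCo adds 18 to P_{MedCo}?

RxPlus's profit: π = (P_{RxPlus} − 17)(218 − 3P_{RxPlus} + P_{MedCo}).
∂π/∂P_{RxPlus} = 269 − 6P_{RxPlus} + P_{MedCo} = 0 ⇒ P_{RxPlus} = 269/6 + (1/6)P_{MedCo}.
The reaction-function slope is 1/6, so an 18-unit rise in P_{MedCo} moves P_{RxPlus} by 1/6 × 18 = 3. RxPlus's best response rises — the actions are strategic complements.

3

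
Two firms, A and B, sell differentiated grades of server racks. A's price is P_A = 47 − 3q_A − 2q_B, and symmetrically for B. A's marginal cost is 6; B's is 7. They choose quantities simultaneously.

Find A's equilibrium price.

Firm A's profit: π = q_A(47 − 3q_A − 2q_B) − 6q_A.
∂π/∂q_A = 41 − 6q_A − 2q_B = 0 ⇒ q_A = 41/6 − (1/3)q_B.
Similarly q_B = 20/3 − (1/3)q_A.
Plugging q_B into A's best response: q_A = 41/6 − (1/3)(20/3 − (1/3)q_A) ⇒ (8/9)q_A = 83/18, so q_A = 5.1875.
Then q_B = 20/3 − (1/3)·5.1875 = 4.9375.
P_A = 47 − 3·5.1875 − 2·4.9375 = 21.5625.

21.5625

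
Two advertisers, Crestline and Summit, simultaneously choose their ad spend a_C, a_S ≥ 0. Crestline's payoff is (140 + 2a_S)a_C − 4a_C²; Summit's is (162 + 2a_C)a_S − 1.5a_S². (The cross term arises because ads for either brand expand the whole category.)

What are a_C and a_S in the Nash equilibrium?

Expanding Crestline's payoff: 140a_C + 2a_Sa_C − 4a_C².
∂π/∂a_C = 140 + 2a_S − 8a_C = 0, so a_C = 17.5 + 0.25a_S.
Likewise for Summit: a_S = 54 + (2/3)a_C.
Plugging a_S into Crestline's best response: a_C = 17.5 + 0.25(54 + (2/3)a_C) ⇒ (5/6)a_C = 31, so a_C = 37.2.
Then a_S = 54 + (2/3)·37.2 = 78.8.

37.2, 78.8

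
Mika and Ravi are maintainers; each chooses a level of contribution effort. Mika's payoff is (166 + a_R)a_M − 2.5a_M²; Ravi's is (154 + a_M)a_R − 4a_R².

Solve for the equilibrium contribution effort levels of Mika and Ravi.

Expanding Mika's payoff: 166a_M + a_Ra_M − 2.5a_M².
∂π/∂a_M = 166 + a_R − 5a_M = 0, so a_M = 33.2 + 0.2a_R.
Likewise for Ravi: a_R = 19.25 + 0.125a_M.
Solving the two reaction functions simultaneously: (1 − (0.2)(0.125))a_M = 33.2 + 0.2·19.25, so 0.975a_M = 37.05 and a_M = 38.
Then a_R = 19.25 + 0.125·38 = 24.

38, 24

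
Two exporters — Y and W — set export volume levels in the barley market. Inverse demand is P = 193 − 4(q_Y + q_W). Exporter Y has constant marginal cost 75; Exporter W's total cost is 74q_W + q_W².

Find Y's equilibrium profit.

Exporter Y's profit: π = q_Y(193 − 4(q_Y + q_W)) − 75q_Y.
∂π/∂q_Y = 118 − 8q_Y − 4q_W = 0, so q_Y = 14.75 − 0.5q_W.
For W: ∂π/∂q_W = 119 − 10q_W − 4q_Y = 0 ⇒ q_W = 11.9 − 0.4q_Y.
Solving the two reaction functions simultaneously: (1 − (−0.5)(−0.4))q_Y = 14.75 − 0.5·11.9, so 0.8q_Y = 8.8 and q_Y = 11.
Then q_W = 11.9 − 0.4·11 = 7.5.
Price P = 193 − 4·18.5 = 119.
Y's profit: (119 − 75)·11 = 484.

484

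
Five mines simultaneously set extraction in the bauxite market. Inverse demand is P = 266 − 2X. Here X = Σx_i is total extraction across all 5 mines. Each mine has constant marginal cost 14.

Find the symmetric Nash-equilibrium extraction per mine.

21

A representative mine's profit is π_i = x_i(266 − 2X) − 14x_i, with X = x_i + Σ_{j≠i} x_j.
First-order condition: 252 − 4x_i − 2Σ_{j≠i} x_j = 0.
Imposing symmetry (x_j = x for all j) turns Σ_{j≠i} x_j into 4x, so 252 = 12x and x = 21.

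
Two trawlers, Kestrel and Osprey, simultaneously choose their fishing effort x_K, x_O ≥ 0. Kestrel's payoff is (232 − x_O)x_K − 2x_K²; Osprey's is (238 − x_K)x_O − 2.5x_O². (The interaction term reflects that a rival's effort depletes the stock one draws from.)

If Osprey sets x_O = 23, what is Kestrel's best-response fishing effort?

52.25

Expanding Kestrel's payoff: 232x_K − x_Ox_K − 2x_K².
∂π/∂x_K = 232 − x_O − 4x_K = 0, so x_K = 58 − 0.25x_O.
At x_O = 23: x_K = 58 − 0.25·23 = 52.25.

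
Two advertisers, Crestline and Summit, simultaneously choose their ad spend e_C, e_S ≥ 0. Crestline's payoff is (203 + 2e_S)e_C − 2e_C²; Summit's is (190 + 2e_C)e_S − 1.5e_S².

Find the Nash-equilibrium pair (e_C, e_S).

Expanding Crestline's payoff: 203e_C + 2e_Se_C − 2e_C².
∂π/∂e_C = 203 + 2e_S − 4e_C = 0, so e_C = 50.75 + 0.5e_S.
Likewise for Summit: e_S = 190/3 + (2/3)e_C.
Solving the two reaction functions simultaneously: (1 − (0.5)(2/3))e_C = 50.75 + 0.5·(190/3), so (2/3)e_C = 989/12 and e_C = 123.625.
Then e_S = 190/3 + (2/3)·123.625 = 145.75.

123.625, 145.75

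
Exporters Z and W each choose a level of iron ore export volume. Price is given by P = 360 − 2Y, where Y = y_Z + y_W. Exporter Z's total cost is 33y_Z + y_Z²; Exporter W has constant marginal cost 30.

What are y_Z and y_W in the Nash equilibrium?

32.4, 66.3

Exporter Z's profit: π = y_Z(360 − 2(y_Z + y_W)) − 33y_Z − y_Z².
∂π/∂y_Z = 327 − 6y_Z − 2y_W = 0, so y_Z = 54.5 − (1/3)y_W.
For W: ∂π/∂y_W = 330 − 4y_W − 2y_Z = 0 ⇒ y_W = 82.5 − 0.5y_Z.
Substituting the second reaction function into the first: y_Z = 54.5 − (1/3)(82.5 − 0.5y_Z), which gives (5/6)y_Z = 27 ⇒ y_Z = 32.4.
Then y_W = 82.5 − 0.5·32.4 = 66.3.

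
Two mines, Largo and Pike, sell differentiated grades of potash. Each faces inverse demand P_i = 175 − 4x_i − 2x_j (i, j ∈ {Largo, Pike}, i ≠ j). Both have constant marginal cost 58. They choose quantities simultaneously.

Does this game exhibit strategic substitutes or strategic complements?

strategic substitutes

Mine Largo's profit: π = x_{Largo}(175 − 4x_{Largo} − 2x_{Pike}) − 58x_{Largo}.
∂π/∂x_{Largo} = 117 − 8x_{Largo} − 2x_{Pike} = 0 ⇒ x_{Largo} = 14.625 − 0.25x_{Pike}.
The best-response slope dx_{Largo}/dx_{Pike} = −0.25 < 0: the reaction function is downward-sloping, so the choices are strategic substitutes.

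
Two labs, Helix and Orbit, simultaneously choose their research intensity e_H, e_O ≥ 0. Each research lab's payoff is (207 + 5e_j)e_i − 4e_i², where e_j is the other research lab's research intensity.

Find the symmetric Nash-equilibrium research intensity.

Helix's payoff is (207 + 5e_O)e_H − 4e_H².
∂π/∂e_H = 207 + 5e_O − 8e_H = 0, so e_H = 25.875 + 0.625e_O.
By symmetry e_O = e_H; substituting into the reaction function, 0.375e_H = 25.875 and e_H = 69.

69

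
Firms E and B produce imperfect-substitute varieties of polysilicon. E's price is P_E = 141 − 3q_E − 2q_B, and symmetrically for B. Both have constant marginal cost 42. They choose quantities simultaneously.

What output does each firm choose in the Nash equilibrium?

Firm E's profit: π = q_E(141 − 3q_E − 2q_B) − 42q_E.
∂π/∂q_E = 99 − 6q_E − 2q_B = 0 ⇒ q_E = 16.5 − (1/3)q_B.
The game is symmetric, so in equilibrium q_B = q_E: the reaction function gives (4/3)q_E = 16.5, hence q_E = 12.375.

12.375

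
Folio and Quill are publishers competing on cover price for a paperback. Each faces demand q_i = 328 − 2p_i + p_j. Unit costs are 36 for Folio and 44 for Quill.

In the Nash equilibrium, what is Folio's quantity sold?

Folio's profit: π = (p_{Folio} − 36)(328 − 2p_{Folio} + p_{Quill}).
∂π/∂p_{Folio} = 400 − 4p_{Folio} + p_{Quill} = 0 ⇒ p_{Folio} = 100 + 0.25p_{Quill}.
Similarly p_{Quill} = 104 + 0.25p_{Folio}.
Plugging p_{Quill} into Folio's best response: p_{Folio} = 100 + 0.25(104 + 0.25p_{Folio}) ⇒ 0.9375p_{Folio} = 126, so p_{Folio} = 134.4.
Then p_{Quill} = 104 + 0.25·134.4 = 137.6.
q_{Folio} = 328 − 2·134.4 + 137.6 = 196.8.

196.8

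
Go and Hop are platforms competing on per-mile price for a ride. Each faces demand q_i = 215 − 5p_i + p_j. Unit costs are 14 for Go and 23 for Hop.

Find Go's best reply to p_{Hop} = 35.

Go's profit: π = (p_{Go} − 14)(215 − 5p_{Go} + p_{Hop}).
∂π/∂p_{Go} = 285 − 10p_{Go} + p_{Hop} = 0 ⇒ p_{Go} = 28.5 + 0.1p_{Hop}.
At p_{Hop} = 35: p_{Go} = 28.5 + 0.1·35 = 32.

32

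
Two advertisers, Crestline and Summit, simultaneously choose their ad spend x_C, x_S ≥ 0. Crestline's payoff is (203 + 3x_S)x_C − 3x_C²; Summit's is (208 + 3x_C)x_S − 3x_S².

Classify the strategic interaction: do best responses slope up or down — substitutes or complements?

Expanding Crestline's payoff: 203x_C + 3x_Sx_C − 3x_C².
∂π/∂x_C = 203 + 3x_S − 6x_C = 0, so x_C = 203/6 + 0.5x_S.
The best-response slope dx_C/dx_S = 0.5 > 0: the reaction function is upward-sloping, so the choices are strategic complements.

strategic complements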